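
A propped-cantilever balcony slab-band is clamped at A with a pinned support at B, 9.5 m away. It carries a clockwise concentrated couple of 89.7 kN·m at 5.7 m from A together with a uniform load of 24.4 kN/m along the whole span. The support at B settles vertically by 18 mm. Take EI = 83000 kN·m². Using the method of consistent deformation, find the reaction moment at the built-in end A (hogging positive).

Remove the prop at B; the released (primary) structure is a cantilever built in at A.
Primary-structure tip deflection at B by superposition:
  clockwise couple 89.7 at a = 5.7: M₀a(2L − a)/(2EI) = 3400/EI
  UDL 24.4: wL⁴/(8EI) = 24842/EI
  δ_0 = 28243/EI
Tip deflection under a unit load at B: L³/(3EI) = 285.8/EI.
With EI = 83000 kN·m²: δ_0 = 0.34027 m and δ_{BB} = 0.003443 m/kN.
Compatibility — the beam at B must follow the support down by 0.018 m: δ_0 − R_B·δ_{BB} = 0.018, so R_B = (0.34027 − 0.018)/0.003443 = 93.59 kN.
Moment equilibrium about A: M_A = Σ(load moments about A) − R_B·L = 1191 − 93.59×9.5 = 301.6 kN·m.

M_A = 301.6 kN·m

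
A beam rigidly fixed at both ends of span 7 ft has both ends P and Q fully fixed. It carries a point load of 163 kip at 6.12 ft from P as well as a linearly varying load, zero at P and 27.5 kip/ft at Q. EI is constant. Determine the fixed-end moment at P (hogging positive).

Take the two fixed-end moments M_P, M_Q as redundants; the released structure is the simple span PQ.
On the primary (simply-supported) span, the end slopes from the loading are:
  at P: point load 163 at a = 6.12: Pab(L + b)/(6LEI) = 164.7/EI
  at Q: point load 163 at a = 6.12: Pab(L + a)/(6LEI) = 274.2/EI
  at P: triangular load, peak 27.5: 7w₀L³/(360EI) = 183.4/EI
  at Q: triangular load, peak 27.5: w₀L³/(45EI) = 209.6/EI
  θ_P0 = 348.1/EI,  θ_Q0 = 483.8/EI
Flexibility coefficients: a unit moment at one end gives L/(3EI) there and L/(6EI) at the far end, so f₁₁ = f₂₂ = 2.333/EI and f₁₂ = f₂₁ = 1.167/EI.
Compatibility — zero rotation at each built-in end:
  2.333 M_P + 1.167 M_Q = 348.1
  1.167 M_P + 2.333 M_Q = 483.8
Solving the pair gives M_P = 60.68 kip·ft and M_Q = 177 kip·ft (hogging).

M_P = 60.68 kip·ft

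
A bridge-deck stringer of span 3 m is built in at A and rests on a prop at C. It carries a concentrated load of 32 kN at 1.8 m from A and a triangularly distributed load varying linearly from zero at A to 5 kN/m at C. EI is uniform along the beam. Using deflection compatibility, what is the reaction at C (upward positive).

R_C = 17.95 kN

Take the reaction at C as the redundant and release it; the primary structure is a cantilever fixed at A.
Deflection at C on the released cantilever, summing each load's contribution:
  point load 32 at a = 1.8: Pa²(3L − a)/(6EI) = 124.4/EI
  triangular load, peak 5 at the free end: 11w₀L⁴/(120EI) = 37.12/EI
  δ_0 = 161.5/EI
Flexibility coefficient — unit upward force at C: δ_{CC} = L³/(3EI) = 9/EI.
Compatibility at C: δ_0 − R_C·δ_{CC} = 0, so R_C = 161.5/9 = 17.95 kN.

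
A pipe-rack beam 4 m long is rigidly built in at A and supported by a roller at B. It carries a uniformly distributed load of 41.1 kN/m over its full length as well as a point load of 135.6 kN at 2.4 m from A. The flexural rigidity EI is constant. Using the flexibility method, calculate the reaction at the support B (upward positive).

Remove the prop at B; the released (primary) structure is a cantilever built in at A.
Primary-structure tip deflection at B by superposition:
  UDL 41.1: wL⁴/(8EI) = 1315/EI
  point load 135.6 at a = 2.4: Pa²(3L − a)/(6EI) = 1250/EI
  δ_0 = 2565/EI
Flexibility coefficient — unit upward force at B: δ_{BB} = L³/(3EI) = 21.33/EI.
The prop prevents deflection at B: R_B = δ_0/δ_{BB} = 2565/21.33 = 120.2 kN.

R_B = 120.2 kN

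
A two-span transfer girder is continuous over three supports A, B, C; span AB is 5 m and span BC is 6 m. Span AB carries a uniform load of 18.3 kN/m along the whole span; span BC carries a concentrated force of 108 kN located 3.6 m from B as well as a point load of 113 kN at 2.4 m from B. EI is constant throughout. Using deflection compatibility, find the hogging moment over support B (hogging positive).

Release continuity at B by inserting a hinge; the redundant is the internal moment M_B. The primary structure is two simply-supported spans AB and BC.
Rotations at B on the released spans (each span's end-slope, ×1/EI):
  span AB: UDL 18.3: wL³/(24EI) = 95.31/EI
  span BC: point load 108 at a = 3.6: Pab(L + b)/(6LEI) = 217.7/EI
  span BC: point load 113 at a = 2.4: Pab(L + b)/(6LEI) = 260.4/EI
  relative rotation θ_0 = (95.31 + 478.1)/EI = 573.4/EI
A unit hogging moment at B produces rotation L₁/(3EI) + L₂/(3EI) = 3.667/EI.
Compatibility: M_B·(L₁+L₂)/(3EI) = θ_0, giving M_B = 156.4 kN·m (hogging).

M_B = 156.4 kN·m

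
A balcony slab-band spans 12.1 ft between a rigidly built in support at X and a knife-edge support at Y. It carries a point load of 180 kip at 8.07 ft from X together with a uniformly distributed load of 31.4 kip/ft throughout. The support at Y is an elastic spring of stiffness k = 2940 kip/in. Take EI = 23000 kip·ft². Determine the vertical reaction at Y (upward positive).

Take the reaction at Y as the redundant and release it; the primary structure is a cantilever fixed at X.
Free-end deflection of the primary structure under the applied loading (downward +):
  point load 180 at a = 8.07: Pa²(3L − a)/(6EI) = 55154/EI
  UDL 31.4: wL⁴/(8EI) = 84136/EI
  δ_0 = 139290/EI
Tip deflection under a unit load at Y: L³/(3EI) = 590.5/EI.
With EI = 23000 kip·ft²: δ_0 = 6.0561 ft and δ_{YY} = 0.025675 ft/kip.
Compatibility — the spring shortens by R_Y/k under the reaction it provides: δ_0 − R_Y·δ_{YY} = R_Y/k. With 1/k = 1/(2940×12) ft/kip = 0.000028 ft/kip, R_Y = δ_0 / (δ_{YY} + 1/k) = 6.0561 / (0.025675 + 0.000028) = 235.6 kip.

R_Y = 235.6 kip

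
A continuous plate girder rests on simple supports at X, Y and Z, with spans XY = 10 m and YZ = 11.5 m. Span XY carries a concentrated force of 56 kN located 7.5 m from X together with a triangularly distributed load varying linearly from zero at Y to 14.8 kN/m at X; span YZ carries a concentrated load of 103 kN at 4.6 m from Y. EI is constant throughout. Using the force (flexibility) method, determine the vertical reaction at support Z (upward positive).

Insert a hinge at Y; M_Y is the redundant, and each span becomes simply supported.
End slopes at the hinge Y, treating each span as simply supported:
  span XY: point load 56 at a = 7.5: Pab(L + a)/(6LEI) = 306.2/EI
  span XY: triangular load, peak 14.8: 7w₀L³/(360EI) = 287.8/EI
  span YZ: point load 103 at a = 4.6: Pab(L + b)/(6LEI) = 871.8/EI
  relative rotation θ_0 = (594 + 871.8)/EI = 1466/EI
A unit hogging moment at Y produces rotation L₁/(3EI) + L₂/(3EI) = 7.167/EI.
Compatibility: M_Y·(L₁+L₂)/(3EI) = θ_0, giving M_Y = 204.5 kN·m (hogging).
Span YZ, ΣM about Z: R_Y^{YZ}·11.5 = 710.7 + 204.5, so R_Y^{YZ} = 79.59 kN and R_Z = 103 − 79.59 = 23.41 kN.

R_Z = 23.41 kN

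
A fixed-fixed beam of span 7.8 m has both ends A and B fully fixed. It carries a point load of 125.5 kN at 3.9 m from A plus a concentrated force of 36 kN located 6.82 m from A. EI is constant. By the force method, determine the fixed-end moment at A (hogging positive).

M_A = 126.2 kN·m

Take the two fixed-end moments M_A, M_B as redundants; the released structure is the simple span AB.
Simple-span end rotations at A and B under the given loads:
  at A: point load 125.5 at a = 3.9: Pab(L + b)/(6LEI) = 477.2/EI
  at B: point load 125.5 at a = 3.9: Pab(L + a)/(6LEI) = 477.2/EI
  at A: point load 36 at a = 6.82: Pab(L + b)/(6LEI) = 45.14/EI
  at B: point load 36 at a = 6.82: Pab(L + a)/(6LEI) = 75.16/EI
  θ_A0 = 522.4/EI,  θ_B0 = 552.4/EI
Flexibility coefficients: a unit moment at one end gives L/(3EI) there and L/(6EI) at the far end, so f₁₁ = f₂₂ = 2.6/EI and f₁₂ = f₂₁ = 1.3/EI.
Compatibility — zero rotation at each built-in end:
  2.6 M_A + 1.3 M_B = 522.4
  1.3 M_A + 2.6 M_B = 552.4
Solving the pair gives M_A = 126.2 kN·m and M_B = 149.3 kN·m (hogging).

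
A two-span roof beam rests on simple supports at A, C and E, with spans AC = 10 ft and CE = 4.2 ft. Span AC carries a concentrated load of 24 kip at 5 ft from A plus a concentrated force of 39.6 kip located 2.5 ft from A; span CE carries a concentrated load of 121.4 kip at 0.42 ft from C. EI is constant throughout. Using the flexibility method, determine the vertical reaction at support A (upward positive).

Release continuity at C by inserting a hinge; the redundant is the internal moment M_C. The primary structure is two simply-supported spans AC and CE.
End slopes at the hinge C, treating each span as simply supported:
  span AC: point load 24 at a = 5: Pab(L + a)/(6LEI) = 150/EI
  span AC: point load 39.6 at a = 2.5: Pab(L + a)/(6LEI) = 154.7/EI
  span CE: point load 121.4 at a = 0.42: Pab(L + b)/(6LEI) = 61.03/EI
  relative rotation θ_0 = (304.7 + 61.03)/EI = 365.7/EI
A unit hogging moment at C produces rotation L₁/(3EI) + L₂/(3EI) = 4.733/EI.
Slope continuity at C: θ_0 = M_C·4.733/EI, so M_C = 365.7/4.733 = 77.26 kip·ft (hogging).
Span AC, ΣM about A with M_C applied at C: R_C^{AC}·10 = 219 + 77.26, so R_C^{AC} = 29.63 kip and R_A = 63.6 − 29.63 = 33.97 kip.

R_A = 33.97 kip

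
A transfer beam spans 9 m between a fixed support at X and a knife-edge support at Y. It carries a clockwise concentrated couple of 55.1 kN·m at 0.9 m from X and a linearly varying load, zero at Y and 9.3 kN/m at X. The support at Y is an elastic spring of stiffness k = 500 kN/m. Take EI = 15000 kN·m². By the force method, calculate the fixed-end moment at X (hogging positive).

Remove the prop at Y; the released (primary) structure is a cantilever built in at X.
Free-end deflection of the primary structure under the applied loading (downward +):
  clockwise couple 55.1 at a = 0.9: M₀a(2L − a)/(2EI) = 424/EI
  triangular load, peak 9.3 at the fixed end: w₀L⁴/(30EI) = 2034/EI
  δ_0 = 2458/EI
Tip deflection under a unit load at Y: L³/(3EI) = 243/EI.
With EI = 15000 kN·m²: δ_0 = 0.16386 m and δ_{YY} = 0.0162 m/kN.
Compatibility — the spring shortens by R_Y/k under the reaction it provides: δ_0 − R_Y·δ_{YY} = R_Y/k. With 1/k = 0.002 m/kN, R_Y = δ_0 / (δ_{YY} + 1/k) = 0.16386 / (0.0162 + 0.002) = 9.003 kN.
Moment equilibrium about X: M_X = Σ(load moments about X) − R_Y·L = 180.7 − 9.003×9 = 99.62 kN·m.

M_X = 99.62 kN·m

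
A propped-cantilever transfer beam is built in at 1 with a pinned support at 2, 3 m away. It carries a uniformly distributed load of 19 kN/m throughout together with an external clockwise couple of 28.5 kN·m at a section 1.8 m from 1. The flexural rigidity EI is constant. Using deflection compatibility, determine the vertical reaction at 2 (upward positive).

Take the reaction at 2 as the redundant and release it; the primary structure is a cantilever fixed at 1.
Primary-structure tip deflection at 2 by superposition:
  UDL 19: wL⁴/(8EI) = 192.4/EI
  clockwise couple 28.5 at a = 1.8: M₀a(2L − a)/(2EI) = 107.7/EI
  δ_0 = 300.1/EI
Flexibility coefficient — unit upward force at 2: δ_{22} = L³/(3EI) = 9/EI.
The prop prevents deflection at 2: R_2 = δ_0/δ_{22} = 300.1/9 = 33.34 kN.

R_2 = 33.34 kN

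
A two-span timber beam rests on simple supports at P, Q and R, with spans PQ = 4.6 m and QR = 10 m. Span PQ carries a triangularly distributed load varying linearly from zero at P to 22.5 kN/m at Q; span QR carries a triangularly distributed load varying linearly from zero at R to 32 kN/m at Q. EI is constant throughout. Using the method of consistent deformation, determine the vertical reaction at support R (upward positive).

R_R = 37.72 kN

Release continuity at Q by inserting a hinge; the redundant is the internal moment M_Q. The primary structure is two simply-supported spans PQ and QR.
Rotations at Q on the released spans (each span's end-slope, ×1/EI):
  span PQ: triangular load, peak 22.5: w₀L³/(45EI) = 48.67/EI
  span QR: triangular load, peak 32: w₀L³/(45EI) = 711.1/EI
  relative rotation θ_0 = (48.67 + 711.1)/EI = 759.8/EI
A unit hogging moment at Q produces rotation L₁/(3EI) + L₂/(3EI) = 4.867/EI.
Compatibility: M_Q·(L₁+L₂)/(3EI) = θ_0, giving M_Q = 156.1 kN·m (hogging).
Span QR, ΣM about R: R_Q^{QR}·10 = 1067 + 156.1, so R_Q^{QR} = 122.3 kN and R_R = 160 − 122.3 = 37.72 kN.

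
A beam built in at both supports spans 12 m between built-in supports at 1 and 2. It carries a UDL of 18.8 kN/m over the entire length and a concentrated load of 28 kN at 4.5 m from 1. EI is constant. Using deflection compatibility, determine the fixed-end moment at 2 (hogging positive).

Release both end moments; the primary structure is a simply-supported span 12 with redundants M_1 and M_2.
On the primary (simply-supported) span, the end slopes from the loading are:
  at 1: UDL 18.8: wL³/(24EI) = 1354/EI
  at 2: UDL 18.8: wL³/(24EI) = 1354/EI
  at 1: point load 28 at a = 4.5: Pab(L + b)/(6LEI) = 255.9/EI
  at 2: point load 28 at a = 4.5: Pab(L + a)/(6LEI) = 216.6/EI
  θ_10 = 1610/EI,  θ_20 = 1570/EI
Flexibility coefficients: a unit moment at one end gives L/(3EI) there and L/(6EI) at the far end, so f₁₁ = f₂₂ = 4/EI and f₁₂ = f₂₁ = 2/EI.
Compatibility — zero rotation at each built-in end:
  4 M_1 + 2 M_2 = 1610
  2 M_1 + 4 M_2 = 1570
Solving the pair gives M_1 = 274.8 kN·m and M_2 = 255.1 kN·m (hogging).

M_2 = 255.1 kN·m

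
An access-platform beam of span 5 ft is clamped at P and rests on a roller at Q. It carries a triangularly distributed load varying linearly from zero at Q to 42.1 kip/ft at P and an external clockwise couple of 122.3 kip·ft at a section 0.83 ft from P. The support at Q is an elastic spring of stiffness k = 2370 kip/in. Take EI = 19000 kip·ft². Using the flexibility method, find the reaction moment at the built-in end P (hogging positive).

Release the roller at Q. Primary structure: cantilever fixed at P.
Downward deflection at the released point Q due to the loads:
  triangular load, peak 42.1 at the fixed end: w₀L⁴/(30EI) = 877.1/EI
  clockwise couple 122.3 at a = 0.83: M₀a(2L − a)/(2EI) = 465.4/EI
  δ_0 = 1343/EI
Flexibility coefficient — unit upward force at Q: δ_{QQ} = L³/(3EI) = 41.67/EI.
With EI = 19000 kip·ft²: δ_0 = 0.070658 ft and δ_{QQ} = 0.002193 ft/kip.
Compatibility — the spring shortens by R_Q/k under the reaction it provides: δ_0 − R_Q·δ_{QQ} = R_Q/k. With 1/k = 1/(2370×12) ft/kip = 0.000035 ft/kip, R_Q = δ_0 / (δ_{QQ} + 1/k) = 0.070658 / (0.002193 + 0.000035) = 31.71 kip.
Moment equilibrium about P: M_P = Σ(load moments about P) − R_Q·L = 297.7 − 31.71×5 = 139.2 kip·ft.

M_P = 139.2 kip·ft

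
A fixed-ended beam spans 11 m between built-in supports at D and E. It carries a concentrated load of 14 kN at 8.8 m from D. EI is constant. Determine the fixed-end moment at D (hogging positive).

Release both end moments; the primary structure is a simply-supported span DE with redundants M_D and M_E.
End rotations of the released simple span under the applied load (×1/EI):
  at D: point load 14 at a = 8.8: Pab(L + b)/(6LEI) = 54.21/EI
  at E: point load 14 at a = 8.8: Pab(L + a)/(6LEI) = 81.31/EI
  θ_D0 = 54.21/EI,  θ_E0 = 81.31/EI
Flexibility coefficients: a unit moment at one end gives L/(3EI) there and L/(6EI) at the far end, so f₁₁ = f₂₂ = 3.667/EI and f₁₂ = f₂₁ = 1.833/EI.
Compatibility — zero rotation at each built-in end:
  3.667 M_D + 1.833 M_E = 54.21
  1.833 M_D + 3.667 M_E = 81.31
Solving the pair gives M_D = 4.928 kN·m and M_E = 19.71 kN·m (hogging).

M_D = 4.928 kN·m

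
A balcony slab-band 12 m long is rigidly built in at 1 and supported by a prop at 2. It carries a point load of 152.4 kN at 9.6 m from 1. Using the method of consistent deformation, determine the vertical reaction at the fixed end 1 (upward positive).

Choose R_2 as the redundant. The primary structure is the cantilever fixed at 1.
Downward deflection at the released point 2 due to the loads:
  point load 152.4 at a = 9.6: Pa²(3L − a)/(6EI) = 61799/EI
Tip deflection under a unit load at 2: L³/(3EI) = 576/EI.
The prop prevents deflection at 2: R_2 = δ_0/δ_{22} = 61799/576 = 107.3 kN.
Vertical equilibrium: R_1 = ΣP − R_2 = 152.4 − 107.3 = 45.11 kN.

R_1 = 45.11 kN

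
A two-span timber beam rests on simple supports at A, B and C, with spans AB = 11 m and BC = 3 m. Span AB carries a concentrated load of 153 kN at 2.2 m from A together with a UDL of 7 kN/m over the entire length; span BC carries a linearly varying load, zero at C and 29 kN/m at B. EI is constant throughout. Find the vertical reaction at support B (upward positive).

R_B = 188.8 kN

Take M_B as the redundant. Released structure: two simple spans AB and BC with a hinge at B.
Discontinuity in slope at B on the released structure — sum the simple-span end rotations:
  span AB: point load 153 at a = 2.2: Pab(L + a)/(6LEI) = 592.4/EI
  span AB: UDL 7: wL³/(24EI) = 388.2/EI
  span BC: triangular load, peak 29: w₀L³/(45EI) = 17.4/EI
  relative rotation θ_0 = (980.6 + 17.4)/EI = 998/EI
A unit hogging moment at B produces rotation L₁/(3EI) + L₂/(3EI) = 4.667/EI.
Compatibility: M_B·(L₁+L₂)/(3EI) = θ_0, giving M_B = 213.9 kN·m (hogging).
Span AB, ΣM about A with M_B applied at B: R_B^{AB}·11 = 760.1 + 213.9, so R_B^{AB} = 88.54 kN and R_A = 230 − 88.54 = 141.5 kN.
Span BC, ΣM about C: R_B^{BC}·3 = 87 + 213.9, so R_B^{BC} = 100.3 kN and R_C = 43.5 − 100.3 = -56.79 kN.
R_B = 88.54 + 100.3 = 188.8 kN.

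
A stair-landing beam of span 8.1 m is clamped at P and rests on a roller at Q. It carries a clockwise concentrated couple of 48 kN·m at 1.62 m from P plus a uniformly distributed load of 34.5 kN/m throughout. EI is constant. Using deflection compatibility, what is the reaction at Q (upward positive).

R_Q = 108 kN

Release the roller at Q. Primary structure: cantilever fixed at P.
Deflection at Q on the released cantilever, summing each load's contribution:
  clockwise couple 48 at a = 1.62: M₀a(2L − a)/(2EI) = 566.9/EI
  UDL 34.5: wL⁴/(8EI) = 18564/EI
  δ_0 = 19131/EI
Flexibility coefficient — unit upward force at Q: δ_{QQ} = L³/(3EI) = 177.1/EI.
Compatibility at Q: δ_0 − R_Q·δ_{QQ} = 0, so R_Q = 19131/177.1 = 108 kN.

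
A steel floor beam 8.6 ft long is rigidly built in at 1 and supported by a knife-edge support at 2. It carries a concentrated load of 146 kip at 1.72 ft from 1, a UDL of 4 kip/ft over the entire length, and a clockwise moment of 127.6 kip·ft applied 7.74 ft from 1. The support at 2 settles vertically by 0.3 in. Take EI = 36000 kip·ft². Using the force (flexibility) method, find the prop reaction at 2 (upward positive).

R_2 = 38.86 kip

Release the roller at 2. Primary structure: cantilever fixed at 1.
Free-end deflection of the primary structure under the applied loading (downward +):
  point load 146 at a = 1.72: Pa²(3L − a)/(6EI) = 1733/EI
  UDL 4: wL⁴/(8EI) = 2735/EI
  clockwise couple 127.6 at a = 7.74: M₀a(2L − a)/(2EI) = 4671/EI
  δ_0 = 9140/EI
Flexibility coefficient — unit upward force at 2: δ_{22} = L³/(3EI) = 212/EI.
With EI = 36000 kip·ft²: δ_0 = 0.25389 ft and δ_{22} = 0.005889 ft/kip.
Compatibility — the beam at 2 must follow the support down by 0.025 ft: δ_0 − R_2·δ_{22} = 0.025, so R_2 = (0.25389 − 0.025)/0.005889 = 38.86 kip.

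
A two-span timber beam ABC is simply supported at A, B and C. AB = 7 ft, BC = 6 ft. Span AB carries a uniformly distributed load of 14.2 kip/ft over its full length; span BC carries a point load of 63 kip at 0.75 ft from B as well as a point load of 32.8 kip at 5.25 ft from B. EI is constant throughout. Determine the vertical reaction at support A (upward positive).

R_A = 39.66 kip

Release continuity at B by inserting a hinge; the redundant is the internal moment M_B. The primary structure is two simply-supported spans AB and BC.
End slopes at the hinge B, treating each span as simply supported:
  span AB: UDL 14.2: wL³/(24EI) = 202.9/EI
  span BC: point load 63 at a = 0.75: Pab(L + b)/(6LEI) = 77.52/EI
  span BC: point load 32.8 at a = 5.25: Pab(L + b)/(6LEI) = 24.22/EI
  relative rotation θ_0 = (202.9 + 101.7)/EI = 304.7/EI
A unit hogging moment at B produces rotation L₁/(3EI) + L₂/(3EI) = 4.333/EI.
Slope continuity at B: θ_0 = M_B·4.333/EI, so M_B = 304.7/4.333 = 70.31 kip·ft (hogging).
Span AB, ΣM about A with M_B applied at B: R_B^{AB}·7 = 347.9 + 70.31, so R_B^{AB} = 59.74 kip and R_A = 99.4 − 59.74 = 39.66 kip.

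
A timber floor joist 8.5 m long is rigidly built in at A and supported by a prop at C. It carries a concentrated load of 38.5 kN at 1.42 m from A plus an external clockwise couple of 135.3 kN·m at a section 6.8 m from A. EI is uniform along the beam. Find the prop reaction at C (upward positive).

Take the reaction at C as the redundant and release it; the primary structure is a cantilever fixed at A.
Downward deflection at the released point C due to the loads:
  point load 38.5 at a = 1.42: Pa²(3L − a)/(6EI) = 311.6/EI
  clockwise couple 135.3 at a = 6.8: M₀a(2L − a)/(2EI) = 4692/EI
  δ_0 = 5004/EI
Tip deflection under a unit load at C: L³/(3EI) = 204.7/EI.
Compatibility at C: δ_0 − R_C·δ_{CC} = 0, so R_C = 5004/204.7 = 24.44 kN.

R_C = 24.44 kN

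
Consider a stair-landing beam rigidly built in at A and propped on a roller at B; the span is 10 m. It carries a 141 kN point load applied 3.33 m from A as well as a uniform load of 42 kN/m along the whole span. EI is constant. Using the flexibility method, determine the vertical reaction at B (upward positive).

Remove the prop at B; the released (primary) structure is a cantilever built in at A.
Free-end deflection of the primary structure under the applied loading (downward +):
  point load 141 at a = 3.33: Pa²(3L − a)/(6EI) = 6950/EI
  UDL 42: wL⁴/(8EI) = 52500/EI
  δ_0 = 59450/EI
Tip deflection under a unit load at B: L³/(3EI) = 333.3/EI.
Compatibility at B: δ_0 − R_B·δ_{BB} = 0, so R_B = 59450/333.3 = 178.3 kN.

R_B = 178.3 kN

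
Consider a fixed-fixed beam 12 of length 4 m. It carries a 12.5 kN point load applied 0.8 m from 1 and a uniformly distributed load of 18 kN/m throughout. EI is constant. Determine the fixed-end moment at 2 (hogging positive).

Release both end moments; the primary structure is a simply-supported span 12 with redundants M_1 and M_2.
End rotations of the released simple span under the applied load (×1/EI):
  at 1: point load 12.5 at a = 0.8: Pab(L + b)/(6LEI) = 9.6/EI
  at 2: point load 12.5 at a = 0.8: Pab(L + a)/(6LEI) = 6.4/EI
  at 1: UDL 18: wL³/(24EI) = 48/EI
  at 2: UDL 18: wL³/(24EI) = 48/EI
  θ_10 = 57.6/EI,  θ_20 = 54.4/EI
Flexibility coefficients: a unit moment at one end gives L/(3EI) there and L/(6EI) at the far end, so f₁₁ = f₂₂ = 1.333/EI and f₁₂ = f₂₁ = 0.6667/EI.
Compatibility — zero rotation at each built-in end:
  1.333 M_1 + 0.6667 M_2 = 57.6
  0.6667 M_1 + 1.333 M_2 = 54.4
Solving the pair gives M_1 = 30.4 kN·m and M_2 = 25.6 kN·m (hogging).

M_2 = 25.6 kN·m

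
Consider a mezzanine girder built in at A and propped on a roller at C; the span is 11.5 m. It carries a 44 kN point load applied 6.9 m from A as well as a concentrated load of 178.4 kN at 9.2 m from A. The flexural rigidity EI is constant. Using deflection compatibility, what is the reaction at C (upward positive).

R_C = 144.6 kN

Remove the prop at C; the released (primary) structure is a cantilever built in at A.
Deflection at C on the released cantilever, summing each load's contribution:
  point load 44 at a = 6.9: Pa²(3L − a)/(6EI) = 9636/EI
  point load 178.4 at a = 9.2: Pa²(3L − a)/(6EI) = 63671/EI
  δ_0 = 73307/EI
Flexibility coefficient — unit upward force at C: δ_{CC} = L³/(3EI) = 507/EI.
Compatibility at C: δ_0 − R_C·δ_{CC} = 0, so R_C = 73307/507 = 144.6 kN.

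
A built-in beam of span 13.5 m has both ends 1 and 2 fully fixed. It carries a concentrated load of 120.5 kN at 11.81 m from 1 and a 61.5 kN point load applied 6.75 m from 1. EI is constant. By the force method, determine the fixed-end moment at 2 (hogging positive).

Release both end moments; the primary structure is a simply-supported span 12 with redundants M_1 and M_2.
End rotations of the released simple span under the applied load (×1/EI):
  at 1: point load 120.5 at a = 11.81: Pab(L + b)/(6LEI) = 451/EI
  at 2: point load 120.5 at a = 11.81: Pab(L + a)/(6LEI) = 751.5/EI
  at 1: point load 61.5 at a = 6.75: Pab(L + b)/(6LEI) = 700.5/EI
  at 2: point load 61.5 at a = 6.75: Pab(L + a)/(6LEI) = 700.5/EI
  θ_10 = 1152/EI,  θ_20 = 1452/EI
Flexibility coefficients: a unit moment at one end gives L/(3EI) there and L/(6EI) at the far end, so f₁₁ = f₂₂ = 4.5/EI and f₁₂ = f₂₁ = 2.25/EI.
Compatibility — zero rotation at each built-in end:
  4.5 M_1 + 2.25 M_2 = 1152
  2.25 M_1 + 4.5 M_2 = 1452
Solving the pair gives M_1 = 126.1 kN·m and M_2 = 259.6 kN·m (hogging).

M_2 = 259.6 kN·m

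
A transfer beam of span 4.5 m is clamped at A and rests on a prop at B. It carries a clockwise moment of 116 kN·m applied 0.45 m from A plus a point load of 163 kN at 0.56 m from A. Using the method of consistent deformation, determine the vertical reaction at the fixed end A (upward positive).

Choose R_B as the redundant. The primary structure is the cantilever fixed at A.
Free-end deflection of the primary structure under the applied loading (downward +):
  clockwise couple 116 at a = 0.45: M₀a(2L − a)/(2EI) = 223.2/EI
  point load 163 at a = 0.56: Pa²(3L − a)/(6EI) = 110.2/EI
  δ_0 = 333.4/EI
Flexibility coefficient — unit upward force at B: δ_{BB} = L³/(3EI) = 30.38/EI.
The prop prevents deflection at B: R_B = δ_0/δ_{BB} = 333.4/30.38 = 10.98 kN.
Vertical equilibrium: R_A = ΣP − R_B = 163 − 10.98 = 152 kN.

R_A = 152 kN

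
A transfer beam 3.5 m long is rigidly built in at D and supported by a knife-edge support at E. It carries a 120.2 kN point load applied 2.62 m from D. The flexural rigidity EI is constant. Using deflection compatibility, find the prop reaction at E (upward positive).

Choose R_E as the redundant. The primary structure is the cantilever fixed at D.
Free-end deflection of the primary structure under the applied loading (downward +):
  point load 120.2 at a = 2.62: Pa²(3L − a)/(6EI) = 1084/EI
Flexibility coefficient — unit upward force at E: δ_{EE} = L³/(3EI) = 14.29/EI.
Compatibility at E: δ_0 − R_E·δ_{EE} = 0, so R_E = 1084/14.29 = 75.82 kN.

R_E = 75.82 kN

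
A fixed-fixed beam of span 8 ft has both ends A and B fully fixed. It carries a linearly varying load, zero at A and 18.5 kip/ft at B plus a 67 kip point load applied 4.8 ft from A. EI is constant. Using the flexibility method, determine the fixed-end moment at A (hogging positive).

M_A = 90.92 kip·ft

Take the two fixed-end moments M_A, M_B as redundants; the released structure is the simple span AB.
End rotations of the released simple span under the applied load (×1/EI):
  at A: triangular load, peak 18.5: 7w₀L³/(360EI) = 184.2/EI
  at B: triangular load, peak 18.5: w₀L³/(45EI) = 210.5/EI
  at A: point load 67 at a = 4.8: Pab(L + b)/(6LEI) = 240.1/EI
  at B: point load 67 at a = 4.8: Pab(L + a)/(6LEI) = 274.4/EI
  θ_A0 = 424.3/EI,  θ_B0 = 484.9/EI
Flexibility coefficients: a unit moment at one end gives L/(3EI) there and L/(6EI) at the far end, so f₁₁ = f₂₂ = 2.667/EI and f₁₂ = f₂₁ = 1.333/EI.
Compatibility — zero rotation at each built-in end:
  2.667 M_A + 1.333 M_B = 424.3
  1.333 M_A + 2.667 M_B = 484.9
Solving the pair gives M_A = 90.92 kip·ft and M_B = 136.4 kip·ft (hogging).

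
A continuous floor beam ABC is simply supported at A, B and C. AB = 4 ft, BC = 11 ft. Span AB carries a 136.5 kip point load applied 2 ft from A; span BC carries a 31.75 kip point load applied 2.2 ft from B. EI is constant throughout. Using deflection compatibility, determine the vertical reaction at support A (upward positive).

Take M_B as the redundant. Released structure: two simple spans AB and BC with a hinge at B.
Discontinuity in slope at B on the released structure — sum the simple-span end rotations:
  span AB: point load 136.5 at a = 2: Pab(L + a)/(6LEI) = 136.5/EI
  span BC: point load 31.75 at a = 2.2: Pab(L + b)/(6LEI) = 184.4/EI
  relative rotation θ_0 = (136.5 + 184.4)/EI = 320.9/EI
A unit hogging moment at B produces rotation L₁/(3EI) + L₂/(3EI) = 5/EI.
Compatibility: M_B·(L₁+L₂)/(3EI) = θ_0, giving M_B = 64.18 kip·ft (hogging).
Span AB, ΣM about A with M_B applied at B: R_B^{AB}·4 = 273 + 64.18, so R_B^{AB} = 84.3 kip and R_A = 136.5 − 84.3 = 52.2 kip.

R_A = 52.2 kip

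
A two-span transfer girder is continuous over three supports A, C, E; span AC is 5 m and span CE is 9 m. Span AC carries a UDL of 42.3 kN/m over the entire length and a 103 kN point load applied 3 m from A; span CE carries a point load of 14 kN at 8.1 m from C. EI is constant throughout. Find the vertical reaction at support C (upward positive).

R_C = 195.9 kN

Take M_C as the redundant. Released structure: two simple spans AC and CE with a hinge at C.
Rotations at C on the released spans (each span's end-slope, ×1/EI):
  span AC: UDL 42.3: wL³/(24EI) = 220.3/EI
  span AC: point load 103 at a = 3: Pab(L + a)/(6LEI) = 164.8/EI
  span CE: point load 14 at a = 8.1: Pab(L + b)/(6LEI) = 18.71/EI
  relative rotation θ_0 = (385.1 + 18.71)/EI = 403.8/EI
A unit hogging moment at C produces rotation L₁/(3EI) + L₂/(3EI) = 4.667/EI.
Compatibility: M_C·(L₁+L₂)/(3EI) = θ_0, giving M_C = 86.53 kN·m (hogging).
Span AC, ΣM about A with M_C applied at C: R_C^{AC}·5 = 837.8 + 86.53, so R_C^{AC} = 184.9 kN and R_A = 314.5 − 184.9 = 129.6 kN.
Span CE, ΣM about E: R_C^{CE}·9 = 12.6 + 86.53, so R_C^{CE} = 11.01 kN and R_E = 14 − 11.01 = 2.985 kN.
R_C = 184.9 + 11.01 = 195.9 kN.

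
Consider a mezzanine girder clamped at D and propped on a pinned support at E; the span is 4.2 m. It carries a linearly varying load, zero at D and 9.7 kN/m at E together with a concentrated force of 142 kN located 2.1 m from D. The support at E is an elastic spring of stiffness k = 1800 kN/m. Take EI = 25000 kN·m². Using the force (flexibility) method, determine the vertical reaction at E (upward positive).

R_E = 35.57 kN

Take the reaction at E as the redundant and release it; the primary structure is a cantilever fixed at D.
Free-end deflection of the primary structure under the applied loading (downward +):
  triangular load, peak 9.7 at the free end: 11w₀L⁴/(120EI) = 276.7/EI
  point load 142 at a = 2.1: Pa²(3L − a)/(6EI) = 1096/EI
  δ_0 = 1373/EI
Tip deflection under a unit load at E: L³/(3EI) = 24.7/EI.
With EI = 25000 kN·m²: δ_0 = 0.054903 m and δ_{EE} = 0.000988 m/kN.
Compatibility — the spring shortens by R_E/k under the reaction it provides: δ_0 − R_E·δ_{EE} = R_E/k. With 1/k = 0.000556 m/kN, R_E = δ_0 / (δ_{EE} + 1/k) = 0.054903 / (0.000988 + 0.000556) = 35.57 kN.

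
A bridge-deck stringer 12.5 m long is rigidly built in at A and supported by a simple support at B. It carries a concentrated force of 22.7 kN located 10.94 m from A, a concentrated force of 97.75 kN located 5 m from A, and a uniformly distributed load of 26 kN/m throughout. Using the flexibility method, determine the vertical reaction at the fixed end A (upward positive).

R_A = 284.8 kN

Choose R_B as the redundant. The primary structure is the cantilever fixed at A.
Free-end deflection of the primary structure under the applied loading (downward +):
  point load 22.7 at a = 10.94: Pa²(3L − a)/(6EI) = 12026/EI
  point load 97.75 at a = 5: Pa²(3L − a)/(6EI) = 13237/EI
  UDL 26: wL⁴/(8EI) = 79346/EI
  δ_0 = 104609/EI
Tip deflection under a unit load at B: L³/(3EI) = 651/EI.
The prop prevents deflection at B: R_B = δ_0/δ_{BB} = 104609/651 = 160.7 kN.
Vertical equilibrium: R_A = ΣP − R_B = 445.4 − 160.7 = 284.8 kN.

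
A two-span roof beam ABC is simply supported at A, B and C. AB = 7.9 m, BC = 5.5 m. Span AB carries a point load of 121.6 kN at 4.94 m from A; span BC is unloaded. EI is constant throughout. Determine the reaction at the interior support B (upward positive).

R_B = 109.3 kN

Release continuity at B by inserting a hinge; the redundant is the internal moment M_B. The primary structure is two simply-supported spans AB and BC.
End slopes at the hinge B, treating each span as simply supported:
  span AB: point load 121.6 at a = 4.94: Pab(L + a)/(6LEI) = 481.7/EI
  relative rotation θ_0 = (481.7 + 0)/EI = 481.7/EI
A unit hogging moment at B produces rotation L₁/(3EI) + L₂/(3EI) = 4.467/EI.
Compatibility: M_B·(L₁+L₂)/(3EI) = θ_0, giving M_B = 107.8 kN·m (hogging).
Span AB, ΣM about A with M_B applied at B: R_B^{AB}·7.9 = 600.7 + 107.8, so R_B^{AB} = 89.69 kN and R_A = 121.6 − 89.69 = 31.91 kN.
Span BC, ΣM about C: R_B^{BC}·5.5 = 0 + 107.8, so R_B^{BC} = 19.61 kN and R_C = 0 − 19.61 = -19.61 kN.
R_B = 89.69 + 19.61 = 109.3 kN.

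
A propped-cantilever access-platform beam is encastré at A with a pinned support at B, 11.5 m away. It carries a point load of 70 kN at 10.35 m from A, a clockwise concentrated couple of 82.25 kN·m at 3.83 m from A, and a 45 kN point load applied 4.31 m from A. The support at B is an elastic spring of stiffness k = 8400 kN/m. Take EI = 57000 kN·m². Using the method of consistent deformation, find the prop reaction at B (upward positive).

Take the reaction at B as the redundant and release it; the primary structure is a cantilever fixed at A.
Downward deflection at the released point B due to the loads:
  point load 70 at a = 10.35: Pa²(3L − a)/(6EI) = 30182/EI
  clockwise couple 82.25 at a = 3.83: M₀a(2L − a)/(2EI) = 3019/EI
  point load 45 at a = 4.31: Pa²(3L − a)/(6EI) = 4206/EI
  δ_0 = 37407/EI
Tip deflection under a unit load at B: L³/(3EI) = 507/EI.
With EI = 57000 kN·m²: δ_0 = 0.65627 m and δ_{BB} = 0.008894 m/kN.
Compatibility — the spring shortens by R_B/k under the reaction it provides: δ_0 − R_B·δ_{BB} = R_B/k. With 1/k = 0.000119 m/kN, R_B = δ_0 / (δ_{BB} + 1/k) = 0.65627 / (0.008894 + 0.000119) = 72.81 kN.

R_B = 72.81 kN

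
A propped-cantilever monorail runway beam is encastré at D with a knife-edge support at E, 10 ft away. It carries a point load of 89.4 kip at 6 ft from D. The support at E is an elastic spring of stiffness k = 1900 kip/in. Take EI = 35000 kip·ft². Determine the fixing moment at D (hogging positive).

M_D = 152 kip·ft

Remove the prop at E; the released (primary) structure is a cantilever built in at D.
Primary-structure tip deflection at E by superposition:
  point load 89.4 at a = 6: Pa²(3L − a)/(6EI) = 12874/EI
Flexibility coefficient — unit upward force at E: δ_{EE} = L³/(3EI) = 333.3/EI.
With EI = 35000 kip·ft²: δ_0 = 0.36782 ft and δ_{EE} = 0.009524 ft/kip.
Compatibility — the spring shortens by R_E/k under the reaction it provides: δ_0 − R_E·δ_{EE} = R_E/k. With 1/k = 1/(1900×12) ft/kip = 0.000044 ft/kip, R_E = δ_0 / (δ_{EE} + 1/k) = 0.36782 / (0.009524 + 0.000044) = 38.44 kip.
Moment equilibrium about D: M_D = Σ(load moments about D) − R_E·L = 536.4 − 38.44×10 = 152 kip·ft.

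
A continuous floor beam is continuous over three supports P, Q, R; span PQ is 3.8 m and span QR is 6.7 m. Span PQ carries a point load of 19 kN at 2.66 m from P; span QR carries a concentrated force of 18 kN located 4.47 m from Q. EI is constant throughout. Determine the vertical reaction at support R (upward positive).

R_R = 9.613 kN

Take M_Q as the redundant. Released structure: two simple spans PQ and QR with a hinge at Q.
End slopes at the hinge Q, treating each span as simply supported:
  span PQ: point load 19 at a = 2.66: Pab(L + a)/(6LEI) = 16.32/EI
  span QR: point load 18 at a = 4.47: Pab(L + b)/(6LEI) = 39.86/EI
  relative rotation θ_0 = (16.32 + 39.86)/EI = 56.18/EI
A unit hogging moment at Q produces rotation L₁/(3EI) + L₂/(3EI) = 3.5/EI.
Slope continuity at Q: θ_0 = M_Q·3.5/EI, so M_Q = 56.18/3.5 = 16.05 kN·m (hogging).
Span QR, ΣM about R: R_Q^{QR}·6.7 = 40.14 + 16.05, so R_Q^{QR} = 8.387 kN and R_R = 18 − 8.387 = 9.613 kN.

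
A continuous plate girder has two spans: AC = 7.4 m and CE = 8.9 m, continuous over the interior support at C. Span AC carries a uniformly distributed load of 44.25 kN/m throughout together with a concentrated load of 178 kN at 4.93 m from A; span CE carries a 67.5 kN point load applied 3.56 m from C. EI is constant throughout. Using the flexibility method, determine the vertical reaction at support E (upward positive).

Take M_C as the redundant. Released structure: two simple spans AC and CE with a hinge at C.
Rotations at C on the released spans (each span's end-slope, ×1/EI):
  span AC: UDL 44.25: wL³/(24EI) = 747.1/EI
  span AC: point load 178 at a = 4.93: Pab(L + a)/(6LEI) = 601.9/EI
  span CE: point load 67.5 at a = 3.56: Pab(L + b)/(6LEI) = 342.2/EI
  relative rotation θ_0 = (1349 + 342.2)/EI = 1691/EI
A unit hogging moment at C produces rotation L₁/(3EI) + L₂/(3EI) = 5.433/EI.
Compatibility: M_C·(L₁+L₂)/(3EI) = θ_0, giving M_C = 311.3 kN·m (hogging).
Span CE, ΣM about E: R_C^{CE}·8.9 = 360.4 + 311.3, so R_C^{CE} = 75.47 kN and R_E = 67.5 − 75.47 = -7.974 kN.

R_E = -7.974 kN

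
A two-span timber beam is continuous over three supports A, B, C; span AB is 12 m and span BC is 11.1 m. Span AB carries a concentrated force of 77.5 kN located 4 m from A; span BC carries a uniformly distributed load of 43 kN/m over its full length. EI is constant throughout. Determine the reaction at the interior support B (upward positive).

Insert a hinge at B; M_B is the redundant, and each span becomes simply supported.
Discontinuity in slope at B on the released structure — sum the simple-span end rotations:
  span AB: point load 77.5 at a = 4: Pab(L + a)/(6LEI) = 551.1/EI
  span BC: UDL 43: wL³/(24EI) = 2450/EI
  relative rotation θ_0 = (551.1 + 2450)/EI = 3001/EI
A unit hogging moment at B produces rotation L₁/(3EI) + L₂/(3EI) = 7.7/EI.
Compatibility: M_B·(L₁+L₂)/(3EI) = θ_0, giving M_B = 389.8 kN·m (hogging).
Span AB, ΣM about A with M_B applied at B: R_B^{AB}·12 = 310 + 389.8, so R_B^{AB} = 58.32 kN and R_A = 77.5 − 58.32 = 19.18 kN.
Span BC, ΣM about C: R_B^{BC}·11.1 = 2649 + 389.8, so R_B^{BC} = 273.8 kN and R_C = 477.3 − 273.8 = 203.5 kN.
R_B = 58.32 + 273.8 = 332.1 kN.

R_B = 332.1 kN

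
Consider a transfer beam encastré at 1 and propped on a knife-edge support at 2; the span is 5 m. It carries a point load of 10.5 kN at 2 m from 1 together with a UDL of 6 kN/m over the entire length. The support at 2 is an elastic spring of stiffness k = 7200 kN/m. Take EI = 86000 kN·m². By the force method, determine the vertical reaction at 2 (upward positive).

R_2 = 10.44 kN

Remove the prop at 2; the released (primary) structure is a cantilever built in at 1.
Primary-structure tip deflection at 2 by superposition:
  point load 10.5 at a = 2: Pa²(3L − a)/(6EI) = 91/EI
  UDL 6: wL⁴/(8EI) = 468.8/EI
  δ_0 = 559.8/EI
Flexibility coefficient — unit upward force at 2: δ_{22} = L³/(3EI) = 41.67/EI.
With EI = 86000 kN·m²: δ_0 = 0.006509 m and δ_{22} = 0.000484 m/kN.
Compatibility — the spring shortens by R_2/k under the reaction it provides: δ_0 − R_2·δ_{22} = R_2/k. With 1/k = 0.000139 m/kN, R_2 = δ_0 / (δ_{22} + 1/k) = 0.006509 / (0.000484 + 0.000139) = 10.44 kN.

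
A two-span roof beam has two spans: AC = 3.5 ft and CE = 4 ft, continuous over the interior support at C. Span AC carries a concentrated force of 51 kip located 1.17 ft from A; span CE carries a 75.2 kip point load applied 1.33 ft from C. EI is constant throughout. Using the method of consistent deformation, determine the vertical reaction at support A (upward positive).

Release continuity at C by inserting a hinge; the redundant is the internal moment M_C. The primary structure is two simply-supported spans AC and CE.
Rotations at C on the released spans (each span's end-slope, ×1/EI):
  span AC: point load 51 at a = 1.17: Pab(L + a)/(6LEI) = 30.92/EI
  span CE: point load 75.2 at a = 1.33: Pab(L + b)/(6LEI) = 74.22/EI
  relative rotation θ_0 = (30.92 + 74.22)/EI = 105.1/EI
A unit hogging moment at C produces rotation L₁/(3EI) + L₂/(3EI) = 2.5/EI.
Slope continuity at C: θ_0 = M_C·2.5/EI, so M_C = 105.1/2.5 = 42.05 kip·ft (hogging).
Span AC, ΣM about A with M_C applied at C: R_C^{AC}·3.5 = 59.67 + 42.05, so R_C^{AC} = 29.06 kip and R_A = 51 − 29.06 = 21.94 kip.

R_A = 21.94 kip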